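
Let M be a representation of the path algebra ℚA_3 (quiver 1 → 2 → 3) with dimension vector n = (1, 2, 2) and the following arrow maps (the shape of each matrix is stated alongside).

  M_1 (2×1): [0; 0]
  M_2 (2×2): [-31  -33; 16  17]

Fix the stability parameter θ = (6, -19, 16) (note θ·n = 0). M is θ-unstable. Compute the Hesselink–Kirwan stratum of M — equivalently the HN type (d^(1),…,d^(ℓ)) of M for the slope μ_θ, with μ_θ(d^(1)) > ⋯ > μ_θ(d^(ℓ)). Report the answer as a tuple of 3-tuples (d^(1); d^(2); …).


Barcode: M ≅ I[1,1], I[2,3]^2. HN layers by μ_θ (3 steps, strictly decreasing):
  μ^(1)=16; μ^(2)=6; μ^(3)=-19

((0, 0, 2); (1, 0, 0); (0, 2, 0))


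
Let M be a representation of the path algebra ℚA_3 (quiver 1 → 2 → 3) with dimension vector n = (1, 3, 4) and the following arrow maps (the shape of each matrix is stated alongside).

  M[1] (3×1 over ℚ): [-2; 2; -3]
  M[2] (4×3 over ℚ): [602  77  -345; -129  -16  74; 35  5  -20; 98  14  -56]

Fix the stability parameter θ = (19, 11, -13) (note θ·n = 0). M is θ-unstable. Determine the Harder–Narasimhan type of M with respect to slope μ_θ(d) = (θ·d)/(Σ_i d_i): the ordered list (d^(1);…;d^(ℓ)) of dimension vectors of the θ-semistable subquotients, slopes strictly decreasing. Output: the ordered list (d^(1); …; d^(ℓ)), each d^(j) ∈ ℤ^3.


Barcode: M ≅ I[1,3], I[2,3]^2, I[3,3]. HN layers by μ_θ (3 steps, strictly decreasing):
  μ^(1)=17/3; μ^(2)=-1; μ^(3)=-13

((1, 1, 1); (0, 2, 2); (0, 0, 1))


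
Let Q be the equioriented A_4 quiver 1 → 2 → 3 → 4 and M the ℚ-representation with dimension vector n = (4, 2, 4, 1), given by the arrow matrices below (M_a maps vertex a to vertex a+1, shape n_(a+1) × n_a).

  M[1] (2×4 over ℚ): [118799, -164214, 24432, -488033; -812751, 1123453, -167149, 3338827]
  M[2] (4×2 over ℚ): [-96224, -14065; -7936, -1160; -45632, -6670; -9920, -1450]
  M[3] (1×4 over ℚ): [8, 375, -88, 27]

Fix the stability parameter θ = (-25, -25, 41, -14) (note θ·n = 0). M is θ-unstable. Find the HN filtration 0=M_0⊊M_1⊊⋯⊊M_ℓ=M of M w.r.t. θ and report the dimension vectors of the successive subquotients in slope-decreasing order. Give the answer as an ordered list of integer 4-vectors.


Barcode: M ≅ I[1,1]^2, I[1,2], I[1,4], I[3,3]^3. HN layers by μ_θ (3 steps, strictly decreasing):
  μ^(1)=41; μ^(2)=27/2; μ^(3)=-25

((0, 0, 3, 0); (0, 0, 1, 1); (4, 2, 0, 0))


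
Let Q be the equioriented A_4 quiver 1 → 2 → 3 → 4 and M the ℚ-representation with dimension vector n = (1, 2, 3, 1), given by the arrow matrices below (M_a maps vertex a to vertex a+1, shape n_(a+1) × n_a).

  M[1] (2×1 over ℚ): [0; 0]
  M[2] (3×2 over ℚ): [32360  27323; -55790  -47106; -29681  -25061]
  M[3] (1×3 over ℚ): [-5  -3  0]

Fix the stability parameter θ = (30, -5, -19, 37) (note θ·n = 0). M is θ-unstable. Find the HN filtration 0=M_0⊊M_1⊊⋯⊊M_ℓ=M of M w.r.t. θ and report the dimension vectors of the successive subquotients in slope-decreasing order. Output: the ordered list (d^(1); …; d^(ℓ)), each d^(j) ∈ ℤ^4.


Barcode: M ≅ I[1,1], I[2,3], I[2,4], I[3,3]. HN layers by μ_θ (4 steps, strictly decreasing):
  μ^(1)=37; μ^(2)=30; μ^(3)=-12; μ^(4)=-19

((0, 0, 0, 1); (1, 0, 0, 0); (0, 2, 2, 0); (0, 0, 1, 0))


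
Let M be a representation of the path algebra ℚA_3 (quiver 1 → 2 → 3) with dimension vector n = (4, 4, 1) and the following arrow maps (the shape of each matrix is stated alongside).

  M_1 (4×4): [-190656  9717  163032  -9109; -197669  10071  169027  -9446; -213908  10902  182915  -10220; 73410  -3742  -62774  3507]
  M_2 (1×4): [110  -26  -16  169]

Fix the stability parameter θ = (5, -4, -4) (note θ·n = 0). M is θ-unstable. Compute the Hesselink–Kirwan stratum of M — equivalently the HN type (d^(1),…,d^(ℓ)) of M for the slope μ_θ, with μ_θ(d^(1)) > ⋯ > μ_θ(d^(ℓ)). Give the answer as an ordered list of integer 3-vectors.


Interval decomposition of M: I[1,2]^3, I[1,3].
HN type (ℓ=2): μ^(1)=1/2; μ^(2)=-1

((3, 3, 0); (1, 1, 1))


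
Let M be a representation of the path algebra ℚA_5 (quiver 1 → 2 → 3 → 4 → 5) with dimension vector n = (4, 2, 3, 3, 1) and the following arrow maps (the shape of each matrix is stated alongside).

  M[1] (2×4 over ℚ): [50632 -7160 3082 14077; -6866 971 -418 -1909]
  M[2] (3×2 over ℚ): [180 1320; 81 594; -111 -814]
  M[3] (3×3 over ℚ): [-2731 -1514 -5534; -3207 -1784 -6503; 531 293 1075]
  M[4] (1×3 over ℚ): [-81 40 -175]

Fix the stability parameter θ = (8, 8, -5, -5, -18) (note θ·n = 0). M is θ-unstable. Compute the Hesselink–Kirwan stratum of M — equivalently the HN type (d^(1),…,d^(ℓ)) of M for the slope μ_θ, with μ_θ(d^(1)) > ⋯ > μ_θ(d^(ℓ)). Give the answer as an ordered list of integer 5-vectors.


Barcode: M ≅ I[1,1]^2, I[1,2], I[1,4], I[3,4], I[3,5]. HN layers by μ_θ (4 steps, strictly decreasing):
  μ^(1)=8; μ^(2)=3/2; μ^(3)=-5; μ^(4)=-28/3

((3, 1, 0, 0, 0); (1, 1, 1, 1, 0); (0, 0, 1, 1, 0); (0, 0, 1, 1, 1))


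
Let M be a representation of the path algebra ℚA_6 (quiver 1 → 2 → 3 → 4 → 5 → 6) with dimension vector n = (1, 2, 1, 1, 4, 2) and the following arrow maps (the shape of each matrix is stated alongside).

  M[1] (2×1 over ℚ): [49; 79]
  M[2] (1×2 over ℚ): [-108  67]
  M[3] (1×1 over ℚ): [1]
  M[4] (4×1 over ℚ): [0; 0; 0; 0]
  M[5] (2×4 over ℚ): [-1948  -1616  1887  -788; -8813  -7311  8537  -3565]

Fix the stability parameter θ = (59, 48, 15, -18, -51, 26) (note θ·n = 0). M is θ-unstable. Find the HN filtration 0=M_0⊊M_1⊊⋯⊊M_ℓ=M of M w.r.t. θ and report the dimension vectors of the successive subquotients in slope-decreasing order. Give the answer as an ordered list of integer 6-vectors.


Barcode: M ≅ I[1,4], I[2,2], I[5,5]^2, I[5,6]^2. HN layers by μ_θ (3 steps, strictly decreasing):
  μ^(1)=48; μ^(2)=26; μ^(3)=-51

((0, 1, 0, 0, 0, 0); (1, 1, 1, 1, 0, 2); (0, 0, 0, 0, 4, 0))


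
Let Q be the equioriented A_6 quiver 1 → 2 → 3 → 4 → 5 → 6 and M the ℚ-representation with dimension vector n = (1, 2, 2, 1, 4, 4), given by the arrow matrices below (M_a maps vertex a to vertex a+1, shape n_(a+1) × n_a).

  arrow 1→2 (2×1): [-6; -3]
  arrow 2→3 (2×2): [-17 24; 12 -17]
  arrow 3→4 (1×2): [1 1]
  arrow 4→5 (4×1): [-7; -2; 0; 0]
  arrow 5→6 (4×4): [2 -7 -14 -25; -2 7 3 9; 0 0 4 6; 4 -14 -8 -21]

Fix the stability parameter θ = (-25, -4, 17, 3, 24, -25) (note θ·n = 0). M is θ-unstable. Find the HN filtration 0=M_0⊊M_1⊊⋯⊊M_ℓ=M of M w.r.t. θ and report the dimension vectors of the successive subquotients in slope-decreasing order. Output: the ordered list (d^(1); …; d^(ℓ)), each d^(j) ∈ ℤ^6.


Interval decomposition of M: I[1,5], I[2,3], I[5,6]^3, I[6,6].
HN type (ℓ=6): μ^(1)=24; μ^(2)=17; μ^(3)=10; μ^(4)=-1/2; μ^(5)=-4; μ^(6)=-25

((0, 0, 0, 0, 1, 0); (0, 0, 1, 0, 0, 0); (0, 0, 1, 1, 0, 0); (0, 0, 0, 0, 3, 3); (0, 2, 0, 0, 0, 0); (1, 0, 0, 0, 0, 1))


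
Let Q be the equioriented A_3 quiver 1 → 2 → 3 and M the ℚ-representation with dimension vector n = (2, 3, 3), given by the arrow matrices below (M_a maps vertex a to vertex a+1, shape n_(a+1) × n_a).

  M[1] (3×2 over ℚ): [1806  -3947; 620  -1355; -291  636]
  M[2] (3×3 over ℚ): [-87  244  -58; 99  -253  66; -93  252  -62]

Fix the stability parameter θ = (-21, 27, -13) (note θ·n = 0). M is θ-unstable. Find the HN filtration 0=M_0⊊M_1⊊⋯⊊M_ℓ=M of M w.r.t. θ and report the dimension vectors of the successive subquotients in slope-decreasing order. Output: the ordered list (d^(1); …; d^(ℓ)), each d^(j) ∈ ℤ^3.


Barcode: M ≅ I[1,2], I[1,3], I[2,3], I[3,3]. HN layers by μ_θ (4 steps, strictly decreasing):
  μ^(1)=27; μ^(2)=7; μ^(3)=-13; μ^(4)=-21

((0, 1, 0); (0, 2, 2); (0, 0, 1); (2, 0, 0))


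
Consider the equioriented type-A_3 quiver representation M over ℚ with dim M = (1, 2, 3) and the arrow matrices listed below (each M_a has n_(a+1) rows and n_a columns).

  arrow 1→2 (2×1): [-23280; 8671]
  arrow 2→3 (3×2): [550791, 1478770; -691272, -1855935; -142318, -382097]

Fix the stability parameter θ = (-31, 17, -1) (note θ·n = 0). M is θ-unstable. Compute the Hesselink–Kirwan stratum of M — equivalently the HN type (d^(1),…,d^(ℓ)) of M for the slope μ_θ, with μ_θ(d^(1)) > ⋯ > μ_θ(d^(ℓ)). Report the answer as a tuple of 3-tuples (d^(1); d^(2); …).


Interval decomposition of M: I[1,3], I[2,3], I[3,3].
HN type (ℓ=3): μ^(1)=8; μ^(2)=-1; μ^(3)=-31

((0, 2, 2); (0, 0, 1); (1, 0, 0))


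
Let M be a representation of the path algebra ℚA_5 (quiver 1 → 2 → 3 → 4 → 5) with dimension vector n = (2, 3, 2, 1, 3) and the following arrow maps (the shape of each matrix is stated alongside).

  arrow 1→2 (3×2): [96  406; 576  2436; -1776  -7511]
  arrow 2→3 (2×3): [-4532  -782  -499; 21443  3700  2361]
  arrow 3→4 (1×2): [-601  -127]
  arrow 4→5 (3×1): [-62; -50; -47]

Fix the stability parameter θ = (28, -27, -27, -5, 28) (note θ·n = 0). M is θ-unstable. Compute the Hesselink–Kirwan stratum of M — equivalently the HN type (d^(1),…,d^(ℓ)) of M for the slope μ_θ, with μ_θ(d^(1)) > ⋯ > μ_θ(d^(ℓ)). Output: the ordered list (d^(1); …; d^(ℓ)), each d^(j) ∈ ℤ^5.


Barcode: M ≅ I[1,1], I[1,5], I[2,2], I[2,3], I[5,5]^2. HN layers by μ_θ (4 steps, strictly decreasing):
  μ^(1)=28; μ^(2)=-5; μ^(3)=-26/3; μ^(4)=-27

((1, 0, 0, 0, 3); (0, 0, 0, 1, 0); (1, 1, 1, 0, 0); (0, 2, 1, 0, 0))


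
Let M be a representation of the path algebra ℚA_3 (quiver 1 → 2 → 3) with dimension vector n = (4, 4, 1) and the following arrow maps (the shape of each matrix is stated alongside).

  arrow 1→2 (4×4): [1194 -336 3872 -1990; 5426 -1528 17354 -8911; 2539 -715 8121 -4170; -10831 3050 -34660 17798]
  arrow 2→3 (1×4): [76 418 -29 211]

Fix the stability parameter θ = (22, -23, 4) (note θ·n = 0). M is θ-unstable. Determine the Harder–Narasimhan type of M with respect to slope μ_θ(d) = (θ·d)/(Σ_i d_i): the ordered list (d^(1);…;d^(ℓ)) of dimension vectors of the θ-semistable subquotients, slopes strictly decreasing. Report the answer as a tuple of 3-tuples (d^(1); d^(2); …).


Barcode: M ≅ I[1,1], I[1,2]^2, I[1,3], I[2,2]. HN layers by μ_θ (4 steps, strictly decreasing):
  μ^(1)=22; μ^(2)=4; μ^(3)=-1/2; μ^(4)=-23

((1, 0, 0); (0, 0, 1); (3, 3, 0); (0, 1, 0))


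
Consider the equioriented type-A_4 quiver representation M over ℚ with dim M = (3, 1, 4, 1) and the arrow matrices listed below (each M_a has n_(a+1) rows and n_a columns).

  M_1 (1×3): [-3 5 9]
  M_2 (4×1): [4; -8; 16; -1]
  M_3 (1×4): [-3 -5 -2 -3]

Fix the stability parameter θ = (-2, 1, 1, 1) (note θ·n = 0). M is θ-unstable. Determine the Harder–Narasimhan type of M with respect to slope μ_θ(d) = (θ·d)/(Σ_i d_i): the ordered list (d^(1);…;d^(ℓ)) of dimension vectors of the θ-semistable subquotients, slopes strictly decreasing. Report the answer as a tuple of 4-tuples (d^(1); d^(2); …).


Interval decomposition of M: I[1,1]^2, I[1,4], I[3,3]^3.
HN type (ℓ=2): μ^(1)=1; μ^(2)=-2

((0, 1, 4, 1); (3, 0, 0, 0))


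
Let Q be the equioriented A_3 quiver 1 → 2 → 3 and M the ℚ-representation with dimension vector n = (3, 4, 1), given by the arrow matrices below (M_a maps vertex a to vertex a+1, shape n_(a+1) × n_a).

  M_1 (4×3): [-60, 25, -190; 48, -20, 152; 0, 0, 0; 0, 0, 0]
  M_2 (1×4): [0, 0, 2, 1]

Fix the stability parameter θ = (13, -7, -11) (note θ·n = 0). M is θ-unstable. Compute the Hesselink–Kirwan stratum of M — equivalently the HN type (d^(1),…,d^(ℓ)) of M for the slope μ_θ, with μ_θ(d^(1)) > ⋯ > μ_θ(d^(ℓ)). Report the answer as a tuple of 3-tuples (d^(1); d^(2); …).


Interval decomposition of M: I[1,1]^2, I[1,2], I[2,2]^2, I[2,3].
HN type (ℓ=4): μ^(1)=13; μ^(2)=3; μ^(3)=-7; μ^(4)=-9

((2, 0, 0); (1, 1, 0); (0, 2, 0); (0, 1, 1))


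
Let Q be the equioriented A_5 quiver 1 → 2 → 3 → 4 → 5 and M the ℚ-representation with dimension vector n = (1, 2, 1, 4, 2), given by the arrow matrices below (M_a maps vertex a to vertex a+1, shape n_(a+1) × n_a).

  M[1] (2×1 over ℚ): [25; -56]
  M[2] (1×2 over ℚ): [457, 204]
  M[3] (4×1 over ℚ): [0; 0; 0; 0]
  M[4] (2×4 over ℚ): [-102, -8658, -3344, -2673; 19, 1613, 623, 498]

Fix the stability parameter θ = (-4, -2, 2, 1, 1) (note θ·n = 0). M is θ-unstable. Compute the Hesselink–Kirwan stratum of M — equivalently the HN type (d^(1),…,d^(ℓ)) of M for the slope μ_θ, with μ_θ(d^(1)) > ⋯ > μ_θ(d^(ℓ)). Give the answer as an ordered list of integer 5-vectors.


Barcode: M ≅ I[1,3], I[2,2], I[4,4]^2, I[4,5]^2. HN layers by μ_θ (4 steps, strictly decreasing):
  μ^(1)=2; μ^(2)=1; μ^(3)=-2; μ^(4)=-4

((0, 0, 1, 0, 0); (0, 0, 0, 4, 2); (0, 2, 0, 0, 0); (1, 0, 0, 0, 0))


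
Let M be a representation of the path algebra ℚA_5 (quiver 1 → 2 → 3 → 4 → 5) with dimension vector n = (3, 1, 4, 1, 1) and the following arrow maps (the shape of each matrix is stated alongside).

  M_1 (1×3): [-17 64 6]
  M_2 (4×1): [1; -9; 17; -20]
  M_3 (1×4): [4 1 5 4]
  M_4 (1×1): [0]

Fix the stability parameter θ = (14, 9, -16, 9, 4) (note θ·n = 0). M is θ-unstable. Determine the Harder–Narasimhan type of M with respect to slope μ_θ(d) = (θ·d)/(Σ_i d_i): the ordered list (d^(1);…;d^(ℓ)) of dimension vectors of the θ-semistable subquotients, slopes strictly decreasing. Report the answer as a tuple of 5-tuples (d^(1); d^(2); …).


Barcode: M ≅ I[1,1]^2, I[1,3], I[3,3]^2, I[3,4], I[5,5]. HN layers by μ_θ (5 steps, strictly decreasing):
  μ^(1)=14; μ^(2)=9; μ^(3)=4; μ^(4)=7/3; μ^(5)=-16

((2, 0, 0, 0, 0); (0, 0, 0, 1, 0); (0, 0, 0, 0, 1); (1, 1, 1, 0, 0); (0, 0, 3, 0, 0))


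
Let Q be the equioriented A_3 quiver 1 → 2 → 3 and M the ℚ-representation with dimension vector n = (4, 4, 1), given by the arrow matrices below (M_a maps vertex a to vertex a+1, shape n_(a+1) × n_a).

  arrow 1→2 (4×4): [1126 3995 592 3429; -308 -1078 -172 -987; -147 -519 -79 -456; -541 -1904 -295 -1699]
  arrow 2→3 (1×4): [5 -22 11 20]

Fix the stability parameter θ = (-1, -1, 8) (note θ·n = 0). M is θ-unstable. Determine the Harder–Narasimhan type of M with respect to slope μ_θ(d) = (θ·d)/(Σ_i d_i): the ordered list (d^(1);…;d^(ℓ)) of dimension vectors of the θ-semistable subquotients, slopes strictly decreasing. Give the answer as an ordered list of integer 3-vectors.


Interval decomposition of M: I[1,1], I[1,2]^2, I[1,3], I[2,2].
HN type (ℓ=2): μ^(1)=8; μ^(2)=-1

((0, 0, 1); (4, 4, 0))


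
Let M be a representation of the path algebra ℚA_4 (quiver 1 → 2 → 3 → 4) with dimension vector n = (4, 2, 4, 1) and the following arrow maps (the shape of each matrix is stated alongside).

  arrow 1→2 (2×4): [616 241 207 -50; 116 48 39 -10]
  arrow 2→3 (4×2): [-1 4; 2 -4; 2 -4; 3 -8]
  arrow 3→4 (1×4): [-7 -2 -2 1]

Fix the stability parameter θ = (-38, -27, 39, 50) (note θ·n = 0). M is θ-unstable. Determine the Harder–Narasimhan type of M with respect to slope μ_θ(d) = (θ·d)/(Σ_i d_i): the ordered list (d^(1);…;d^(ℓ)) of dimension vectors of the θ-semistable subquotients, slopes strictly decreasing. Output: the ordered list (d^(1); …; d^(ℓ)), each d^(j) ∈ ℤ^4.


Via rank(M_{q-1}∘⋯∘M_p): M ≅ I[1,1]^2, I[1,3], I[1,4], I[3,3]^2.
μ_θ-semistable layers: μ^(1)=50; μ^(2)=39; μ^(3)=-27; μ^(4)=-38

((0, 0, 0, 1); (0, 0, 4, 0); (0, 2, 0, 0); (4, 0, 0, 0))


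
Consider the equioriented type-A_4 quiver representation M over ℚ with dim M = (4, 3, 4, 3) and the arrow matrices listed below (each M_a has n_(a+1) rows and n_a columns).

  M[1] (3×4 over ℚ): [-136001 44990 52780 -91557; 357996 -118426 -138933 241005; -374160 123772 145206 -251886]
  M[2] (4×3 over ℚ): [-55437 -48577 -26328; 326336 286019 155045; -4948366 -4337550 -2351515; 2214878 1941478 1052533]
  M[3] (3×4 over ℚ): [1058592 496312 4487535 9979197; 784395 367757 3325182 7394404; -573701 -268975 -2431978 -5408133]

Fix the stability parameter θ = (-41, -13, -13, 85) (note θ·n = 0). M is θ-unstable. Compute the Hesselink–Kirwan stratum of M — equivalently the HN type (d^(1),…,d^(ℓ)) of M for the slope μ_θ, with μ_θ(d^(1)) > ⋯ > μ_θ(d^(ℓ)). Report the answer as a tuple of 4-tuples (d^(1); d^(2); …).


Via rank(M_{q-1}∘⋯∘M_p): M ≅ I[1,1]^2, I[1,4]^2, I[2,4], I[3,3].
μ_θ-semistable layers: μ^(1)=85; μ^(2)=-13; μ^(3)=-41

((0, 0, 0, 3); (0, 3, 4, 0); (4, 0, 0, 0))


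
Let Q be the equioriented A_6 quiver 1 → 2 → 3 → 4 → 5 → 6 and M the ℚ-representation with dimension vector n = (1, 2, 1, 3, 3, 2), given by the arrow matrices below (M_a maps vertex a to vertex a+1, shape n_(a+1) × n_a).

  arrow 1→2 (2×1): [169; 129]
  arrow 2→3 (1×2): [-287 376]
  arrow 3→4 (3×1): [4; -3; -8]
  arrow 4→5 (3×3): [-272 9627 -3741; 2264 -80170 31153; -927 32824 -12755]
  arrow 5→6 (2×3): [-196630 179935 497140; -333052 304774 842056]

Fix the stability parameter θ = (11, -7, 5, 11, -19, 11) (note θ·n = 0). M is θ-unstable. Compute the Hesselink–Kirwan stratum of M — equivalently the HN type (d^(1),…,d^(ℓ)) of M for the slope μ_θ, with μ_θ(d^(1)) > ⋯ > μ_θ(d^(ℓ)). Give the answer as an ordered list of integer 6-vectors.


Barcode: M ≅ I[1,5], I[2,2], I[4,5], I[4,6], I[6,6]. HN layers by μ_θ (4 steps, strictly decreasing):
  μ^(1)=11; μ^(2)=1/5; μ^(3)=-4; μ^(4)=-7

((0, 0, 0, 0, 0, 2); (1, 1, 1, 1, 1, 0); (0, 0, 0, 2, 2, 0); (0, 1, 0, 0, 0, 0))


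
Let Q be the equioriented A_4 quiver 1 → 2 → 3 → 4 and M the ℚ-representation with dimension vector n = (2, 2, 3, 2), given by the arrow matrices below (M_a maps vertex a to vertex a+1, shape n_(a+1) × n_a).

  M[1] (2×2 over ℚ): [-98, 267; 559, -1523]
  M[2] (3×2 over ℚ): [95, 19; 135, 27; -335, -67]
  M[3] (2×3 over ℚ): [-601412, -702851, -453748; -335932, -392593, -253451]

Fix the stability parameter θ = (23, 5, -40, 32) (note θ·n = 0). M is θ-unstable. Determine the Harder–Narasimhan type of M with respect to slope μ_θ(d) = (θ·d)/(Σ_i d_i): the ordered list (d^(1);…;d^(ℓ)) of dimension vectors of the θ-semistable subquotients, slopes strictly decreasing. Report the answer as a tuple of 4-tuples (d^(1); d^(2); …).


Via rank(M_{q-1}∘⋯∘M_p): M ≅ I[1,2], I[1,4], I[3,3], I[3,4].
μ_θ-semistable layers: μ^(1)=32; μ^(2)=14; μ^(3)=-4; μ^(4)=-40

((0, 0, 0, 2); (1, 1, 0, 0); (1, 1, 1, 0); (0, 0, 2, 0))


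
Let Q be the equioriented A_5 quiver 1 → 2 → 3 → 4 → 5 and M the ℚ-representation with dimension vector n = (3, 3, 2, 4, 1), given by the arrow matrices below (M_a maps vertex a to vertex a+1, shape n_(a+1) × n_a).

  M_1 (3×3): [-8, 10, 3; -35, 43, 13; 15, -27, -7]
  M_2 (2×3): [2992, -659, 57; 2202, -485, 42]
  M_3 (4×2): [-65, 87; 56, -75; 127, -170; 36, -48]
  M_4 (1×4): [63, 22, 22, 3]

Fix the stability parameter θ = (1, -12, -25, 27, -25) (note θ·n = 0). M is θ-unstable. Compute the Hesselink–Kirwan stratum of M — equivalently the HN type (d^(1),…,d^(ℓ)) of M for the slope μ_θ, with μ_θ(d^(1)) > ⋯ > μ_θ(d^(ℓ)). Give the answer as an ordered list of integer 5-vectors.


Barcode: M ≅ I[1,1], I[1,4], I[1,5], I[2,2], I[4,4]^2. HN layers by μ_θ (3 steps, strictly decreasing):
  μ^(1)=27; μ^(2)=1; μ^(3)=-12

((0, 0, 0, 3, 0); (1, 0, 0, 1, 1); (2, 3, 2, 0, 0))


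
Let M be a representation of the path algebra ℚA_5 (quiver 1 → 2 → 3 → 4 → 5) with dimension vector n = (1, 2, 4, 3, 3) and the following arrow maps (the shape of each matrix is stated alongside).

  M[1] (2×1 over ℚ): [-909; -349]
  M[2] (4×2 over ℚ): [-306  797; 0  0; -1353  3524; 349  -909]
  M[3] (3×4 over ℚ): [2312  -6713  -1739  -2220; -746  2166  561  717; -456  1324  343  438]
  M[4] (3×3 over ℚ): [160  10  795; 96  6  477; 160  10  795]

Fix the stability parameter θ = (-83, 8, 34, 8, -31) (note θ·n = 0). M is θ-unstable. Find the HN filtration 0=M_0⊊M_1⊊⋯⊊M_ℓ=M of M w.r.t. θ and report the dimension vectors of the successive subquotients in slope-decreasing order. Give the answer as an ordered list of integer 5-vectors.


Interval decomposition of M: I[1,5], I[2,4], I[3,3], I[3,4], I[5,5]^2.
HN type (ℓ=6): μ^(1)=34; μ^(2)=21; μ^(3)=8; μ^(4)=19/4; μ^(5)=-31; μ^(6)=-83

((0, 0, 1, 0, 0); (0, 0, 2, 2, 0); (0, 1, 0, 0, 0); (0, 1, 1, 1, 1); (0, 0, 0, 0, 2); (1, 0, 0, 0, 0))


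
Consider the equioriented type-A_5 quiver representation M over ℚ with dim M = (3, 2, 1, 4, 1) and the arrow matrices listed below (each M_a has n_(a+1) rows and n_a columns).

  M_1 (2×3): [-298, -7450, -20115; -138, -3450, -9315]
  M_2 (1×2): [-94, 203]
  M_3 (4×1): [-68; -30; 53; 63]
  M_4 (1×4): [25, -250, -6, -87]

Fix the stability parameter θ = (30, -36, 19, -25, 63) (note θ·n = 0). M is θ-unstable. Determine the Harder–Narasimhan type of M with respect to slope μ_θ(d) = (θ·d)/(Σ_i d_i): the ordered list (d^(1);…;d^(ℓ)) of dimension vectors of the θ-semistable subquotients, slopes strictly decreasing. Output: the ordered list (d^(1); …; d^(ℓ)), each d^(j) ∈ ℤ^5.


Interval decomposition of M: I[1,1]^2, I[1,5], I[2,2], I[4,4]^3.
HN type (ℓ=5): μ^(1)=63; μ^(2)=30; μ^(3)=-3; μ^(4)=-25; μ^(5)=-36

((0, 0, 0, 0, 1); (2, 0, 0, 0, 0); (1, 1, 1, 1, 0); (0, 0, 0, 3, 0); (0, 1, 0, 0, 0))


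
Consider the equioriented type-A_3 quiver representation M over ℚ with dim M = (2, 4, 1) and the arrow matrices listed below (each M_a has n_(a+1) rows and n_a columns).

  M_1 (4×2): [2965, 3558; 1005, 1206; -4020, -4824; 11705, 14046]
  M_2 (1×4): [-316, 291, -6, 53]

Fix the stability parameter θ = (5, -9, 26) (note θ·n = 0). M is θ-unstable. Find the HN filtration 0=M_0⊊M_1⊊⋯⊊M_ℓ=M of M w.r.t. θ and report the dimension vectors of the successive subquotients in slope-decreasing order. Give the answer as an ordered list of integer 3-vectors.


Barcode: M ≅ I[1,1], I[1,2], I[2,2]^2, I[2,3]. HN layers by μ_θ (4 steps, strictly decreasing):
  μ^(1)=26; μ^(2)=5; μ^(3)=-2; μ^(4)=-9

((0, 0, 1); (1, 0, 0); (1, 1, 0); (0, 3, 0))


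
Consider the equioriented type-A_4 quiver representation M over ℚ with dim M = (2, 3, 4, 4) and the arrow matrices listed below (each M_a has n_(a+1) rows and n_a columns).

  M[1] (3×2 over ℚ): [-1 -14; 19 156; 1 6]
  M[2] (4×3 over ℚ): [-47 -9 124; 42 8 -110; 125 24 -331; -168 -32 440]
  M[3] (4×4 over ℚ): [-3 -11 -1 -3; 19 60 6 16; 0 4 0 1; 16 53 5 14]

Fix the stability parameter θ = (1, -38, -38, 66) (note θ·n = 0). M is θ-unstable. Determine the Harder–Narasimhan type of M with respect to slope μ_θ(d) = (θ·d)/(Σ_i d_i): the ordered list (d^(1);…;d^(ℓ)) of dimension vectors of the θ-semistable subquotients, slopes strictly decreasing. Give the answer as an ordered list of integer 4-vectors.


Via rank(M_{q-1}∘⋯∘M_p): M ≅ I[1,2], I[1,4], I[2,4], I[3,3], I[3,4], I[4,4].
μ_θ-semistable layers: μ^(1)=66; μ^(2)=-37/2; μ^(3)=-25; μ^(4)=-38

((0, 0, 0, 4); (1, 1, 0, 0); (1, 1, 1, 0); (0, 1, 3, 0))


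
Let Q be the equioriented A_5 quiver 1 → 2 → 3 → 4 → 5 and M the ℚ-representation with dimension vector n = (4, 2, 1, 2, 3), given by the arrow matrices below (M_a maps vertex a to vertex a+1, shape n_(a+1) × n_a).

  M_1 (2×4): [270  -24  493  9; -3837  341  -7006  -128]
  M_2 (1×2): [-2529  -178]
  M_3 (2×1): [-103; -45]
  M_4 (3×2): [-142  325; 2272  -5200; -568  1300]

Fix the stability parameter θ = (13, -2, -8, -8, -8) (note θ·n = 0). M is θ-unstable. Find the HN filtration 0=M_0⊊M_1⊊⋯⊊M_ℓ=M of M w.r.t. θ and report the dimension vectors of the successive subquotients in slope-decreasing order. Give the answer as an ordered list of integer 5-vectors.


Barcode: M ≅ I[1,1]^2, I[1,2], I[1,5], I[4,4], I[5,5]^2. HN layers by μ_θ (4 steps, strictly decreasing):
  μ^(1)=13; μ^(2)=11/2; μ^(3)=-13/5; μ^(4)=-8

((2, 0, 0, 0, 0); (1, 1, 0, 0, 0); (1, 1, 1, 1, 1); (0, 0, 0, 1, 2))


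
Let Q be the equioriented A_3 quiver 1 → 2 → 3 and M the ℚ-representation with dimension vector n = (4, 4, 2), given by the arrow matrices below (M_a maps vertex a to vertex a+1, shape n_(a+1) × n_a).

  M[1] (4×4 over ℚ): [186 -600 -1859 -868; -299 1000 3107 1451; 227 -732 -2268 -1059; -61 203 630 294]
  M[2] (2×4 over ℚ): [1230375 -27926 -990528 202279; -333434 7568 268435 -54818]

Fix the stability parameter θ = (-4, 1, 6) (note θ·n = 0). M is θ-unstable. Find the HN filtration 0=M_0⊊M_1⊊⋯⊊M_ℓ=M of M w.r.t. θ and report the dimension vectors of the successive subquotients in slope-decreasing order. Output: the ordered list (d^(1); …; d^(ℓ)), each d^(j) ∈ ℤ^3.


Interval decomposition of M: I[1,2]^2, I[1,3]^2.
HN type (ℓ=3): μ^(1)=6; μ^(2)=1; μ^(3)=-4

((0, 0, 2); (0, 4, 0); (4, 0, 0))


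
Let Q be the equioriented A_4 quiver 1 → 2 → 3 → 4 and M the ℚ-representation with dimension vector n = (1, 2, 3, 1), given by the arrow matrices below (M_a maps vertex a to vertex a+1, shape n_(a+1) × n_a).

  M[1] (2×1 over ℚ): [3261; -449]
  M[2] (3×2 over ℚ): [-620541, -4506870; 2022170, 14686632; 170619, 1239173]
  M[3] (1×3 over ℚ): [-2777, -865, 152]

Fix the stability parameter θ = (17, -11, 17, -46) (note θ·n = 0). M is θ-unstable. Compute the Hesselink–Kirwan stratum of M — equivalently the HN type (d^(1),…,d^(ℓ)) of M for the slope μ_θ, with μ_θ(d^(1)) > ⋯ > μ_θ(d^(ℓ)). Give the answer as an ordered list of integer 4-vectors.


Via rank(M_{q-1}∘⋯∘M_p): M ≅ I[1,4], I[2,3], I[3,3].
μ_θ-semistable layers: μ^(1)=17; μ^(2)=-23/4; μ^(3)=-11

((0, 0, 2, 0); (1, 1, 1, 1); (0, 1, 0, 0))


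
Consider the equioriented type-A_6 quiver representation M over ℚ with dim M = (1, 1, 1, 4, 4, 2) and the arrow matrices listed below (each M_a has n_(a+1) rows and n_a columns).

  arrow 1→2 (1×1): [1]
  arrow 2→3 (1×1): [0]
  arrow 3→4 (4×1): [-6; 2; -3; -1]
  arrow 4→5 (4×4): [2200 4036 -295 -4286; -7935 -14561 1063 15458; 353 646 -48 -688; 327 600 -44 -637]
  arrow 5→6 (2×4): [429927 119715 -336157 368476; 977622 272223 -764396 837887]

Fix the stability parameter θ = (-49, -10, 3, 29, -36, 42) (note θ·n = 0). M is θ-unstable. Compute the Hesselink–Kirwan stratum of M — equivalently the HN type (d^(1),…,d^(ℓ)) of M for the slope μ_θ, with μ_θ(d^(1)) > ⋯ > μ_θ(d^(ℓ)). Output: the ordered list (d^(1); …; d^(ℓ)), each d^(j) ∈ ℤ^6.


Via rank(M_{q-1}∘⋯∘M_p): M ≅ I[1,2], I[3,6], I[4,5]^2, I[4,6].
μ_θ-semistable layers: μ^(1)=42; μ^(2)=-4/3; μ^(3)=-7/2; μ^(4)=-10; μ^(5)=-49

((0, 0, 0, 0, 0, 2); (0, 0, 1, 1, 1, 0); (0, 0, 0, 3, 3, 0); (0, 1, 0, 0, 0, 0); (1, 0, 0, 0, 0, 0))


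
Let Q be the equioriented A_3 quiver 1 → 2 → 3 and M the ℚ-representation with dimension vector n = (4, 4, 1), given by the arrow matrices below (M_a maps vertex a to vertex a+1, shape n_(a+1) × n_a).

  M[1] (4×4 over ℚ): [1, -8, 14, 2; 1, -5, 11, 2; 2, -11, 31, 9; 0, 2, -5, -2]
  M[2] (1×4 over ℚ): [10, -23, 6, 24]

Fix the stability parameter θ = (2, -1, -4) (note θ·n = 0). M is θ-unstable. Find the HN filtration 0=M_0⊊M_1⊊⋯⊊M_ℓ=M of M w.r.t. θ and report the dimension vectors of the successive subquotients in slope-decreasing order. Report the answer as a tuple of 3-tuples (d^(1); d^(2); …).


Barcode: M ≅ I[1,2]^3, I[1,3]. HN layers by μ_θ (2 steps, strictly decreasing):
  μ^(1)=1/2; μ^(2)=-1

((3, 3, 0); (1, 1, 1))


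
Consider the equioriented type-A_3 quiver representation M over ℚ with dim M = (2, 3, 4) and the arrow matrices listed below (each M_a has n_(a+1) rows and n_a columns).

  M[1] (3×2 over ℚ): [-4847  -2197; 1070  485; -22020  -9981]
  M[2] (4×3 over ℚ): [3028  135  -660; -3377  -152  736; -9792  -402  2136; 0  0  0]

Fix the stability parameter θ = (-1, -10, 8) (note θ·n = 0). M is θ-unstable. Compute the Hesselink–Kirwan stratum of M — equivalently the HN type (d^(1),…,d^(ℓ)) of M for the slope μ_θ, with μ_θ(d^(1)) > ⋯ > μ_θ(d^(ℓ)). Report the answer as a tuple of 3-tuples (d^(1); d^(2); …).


Via rank(M_{q-1}∘⋯∘M_p): M ≅ I[1,3]^2, I[2,2], I[3,3]^2.
μ_θ-semistable layers: μ^(1)=8; μ^(2)=-11/2; μ^(3)=-10

((0, 0, 4); (2, 2, 0); (0, 1, 0))


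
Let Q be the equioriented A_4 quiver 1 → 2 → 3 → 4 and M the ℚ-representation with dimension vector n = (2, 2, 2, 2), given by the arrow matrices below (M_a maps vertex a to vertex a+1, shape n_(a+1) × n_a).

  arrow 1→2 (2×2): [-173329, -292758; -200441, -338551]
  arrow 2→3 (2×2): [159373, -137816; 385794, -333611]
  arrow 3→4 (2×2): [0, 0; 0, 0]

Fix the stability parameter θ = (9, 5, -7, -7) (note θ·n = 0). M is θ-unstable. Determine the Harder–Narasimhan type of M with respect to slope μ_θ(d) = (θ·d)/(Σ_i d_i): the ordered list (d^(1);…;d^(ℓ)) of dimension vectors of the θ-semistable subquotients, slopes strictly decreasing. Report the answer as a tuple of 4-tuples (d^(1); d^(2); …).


Via rank(M_{q-1}∘⋯∘M_p): M ≅ I[1,3]^2, I[4,4]^2.
μ_θ-semistable layers: μ^(1)=7/3; μ^(2)=-7

((2, 2, 2, 0); (0, 0, 0, 2))


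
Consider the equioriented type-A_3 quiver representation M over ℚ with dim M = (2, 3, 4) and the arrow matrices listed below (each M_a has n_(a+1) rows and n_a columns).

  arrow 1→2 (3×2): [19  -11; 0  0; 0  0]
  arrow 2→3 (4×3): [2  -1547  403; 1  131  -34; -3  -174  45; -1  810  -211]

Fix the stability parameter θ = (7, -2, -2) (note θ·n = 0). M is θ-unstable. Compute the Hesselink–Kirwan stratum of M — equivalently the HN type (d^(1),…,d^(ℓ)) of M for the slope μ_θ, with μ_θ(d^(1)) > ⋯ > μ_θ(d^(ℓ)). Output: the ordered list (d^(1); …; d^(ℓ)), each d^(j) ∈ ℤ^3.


Interval decomposition of M: I[1,1], I[1,3], I[2,3]^2, I[3,3].
HN type (ℓ=3): μ^(1)=7; μ^(2)=1; μ^(3)=-2

((1, 0, 0); (1, 1, 1); (0, 2, 3))


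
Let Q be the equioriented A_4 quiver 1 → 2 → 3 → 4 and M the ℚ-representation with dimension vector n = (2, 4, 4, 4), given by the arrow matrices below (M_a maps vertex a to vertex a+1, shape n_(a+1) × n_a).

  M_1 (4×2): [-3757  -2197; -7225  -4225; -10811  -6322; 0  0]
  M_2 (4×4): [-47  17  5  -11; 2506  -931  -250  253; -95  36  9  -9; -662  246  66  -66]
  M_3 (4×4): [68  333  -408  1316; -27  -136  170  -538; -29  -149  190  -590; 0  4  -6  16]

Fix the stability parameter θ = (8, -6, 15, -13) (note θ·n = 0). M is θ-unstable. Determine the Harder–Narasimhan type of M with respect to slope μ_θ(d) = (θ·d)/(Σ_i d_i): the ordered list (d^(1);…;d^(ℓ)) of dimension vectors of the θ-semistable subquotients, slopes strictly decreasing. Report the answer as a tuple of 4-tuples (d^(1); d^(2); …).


Interval decomposition of M: I[1,4]^2, I[2,2], I[2,4], I[3,4].
HN type (ℓ=2): μ^(1)=1; μ^(2)=-6

((2, 2, 4, 4); (0, 2, 0, 0))


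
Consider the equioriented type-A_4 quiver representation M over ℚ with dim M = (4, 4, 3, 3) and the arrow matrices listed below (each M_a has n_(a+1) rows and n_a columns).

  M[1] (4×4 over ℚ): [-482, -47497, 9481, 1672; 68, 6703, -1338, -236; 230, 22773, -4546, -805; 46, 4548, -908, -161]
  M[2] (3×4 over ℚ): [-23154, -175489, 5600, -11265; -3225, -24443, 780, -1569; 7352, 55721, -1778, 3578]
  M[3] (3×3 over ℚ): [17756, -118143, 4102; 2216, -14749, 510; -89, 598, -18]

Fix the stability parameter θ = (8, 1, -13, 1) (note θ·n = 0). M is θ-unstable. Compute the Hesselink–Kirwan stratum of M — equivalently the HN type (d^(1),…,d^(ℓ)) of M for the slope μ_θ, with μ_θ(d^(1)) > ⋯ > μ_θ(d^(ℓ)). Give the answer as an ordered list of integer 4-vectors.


Via rank(M_{q-1}∘⋯∘M_p): M ≅ I[1,2], I[1,4]^3.
μ_θ-semistable layers: μ^(1)=9/2; μ^(2)=1; μ^(3)=-4/3

((1, 1, 0, 0); (0, 0, 0, 3); (3, 3, 3, 0))


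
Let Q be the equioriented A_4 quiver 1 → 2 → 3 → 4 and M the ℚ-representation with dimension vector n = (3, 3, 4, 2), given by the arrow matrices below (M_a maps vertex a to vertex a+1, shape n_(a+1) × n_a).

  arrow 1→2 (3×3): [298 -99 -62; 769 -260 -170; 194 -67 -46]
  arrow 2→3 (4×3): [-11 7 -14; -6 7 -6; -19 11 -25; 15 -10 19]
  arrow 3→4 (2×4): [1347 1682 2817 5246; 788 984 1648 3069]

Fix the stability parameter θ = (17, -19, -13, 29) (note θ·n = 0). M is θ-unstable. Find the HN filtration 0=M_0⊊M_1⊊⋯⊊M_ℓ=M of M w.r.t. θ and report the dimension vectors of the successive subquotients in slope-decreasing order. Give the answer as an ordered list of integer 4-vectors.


Interval decomposition of M: I[1,1], I[1,4]^2, I[2,3], I[3,3].
HN type (ℓ=5): μ^(1)=29; μ^(2)=17; μ^(3)=-5; μ^(4)=-13; μ^(5)=-19

((0, 0, 0, 2); (1, 0, 0, 0); (2, 2, 2, 0); (0, 0, 2, 0); (0, 1, 0, 0))


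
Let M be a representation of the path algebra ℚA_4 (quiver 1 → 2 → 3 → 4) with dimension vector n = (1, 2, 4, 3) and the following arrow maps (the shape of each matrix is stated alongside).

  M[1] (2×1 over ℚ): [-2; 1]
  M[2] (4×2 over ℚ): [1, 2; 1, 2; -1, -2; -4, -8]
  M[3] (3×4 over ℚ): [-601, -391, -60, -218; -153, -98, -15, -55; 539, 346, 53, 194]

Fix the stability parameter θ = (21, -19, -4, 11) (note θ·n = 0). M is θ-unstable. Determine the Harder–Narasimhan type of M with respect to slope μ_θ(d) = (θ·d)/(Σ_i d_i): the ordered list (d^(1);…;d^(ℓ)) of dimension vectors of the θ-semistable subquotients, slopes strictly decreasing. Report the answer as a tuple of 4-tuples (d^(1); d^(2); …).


Interval decomposition of M: I[1,2], I[2,4], I[3,3], I[3,4]^2.
HN type (ℓ=4): μ^(1)=11; μ^(2)=1; μ^(3)=-4; μ^(4)=-19

((0, 0, 0, 3); (1, 1, 0, 0); (0, 0, 4, 0); (0, 1, 0, 0))


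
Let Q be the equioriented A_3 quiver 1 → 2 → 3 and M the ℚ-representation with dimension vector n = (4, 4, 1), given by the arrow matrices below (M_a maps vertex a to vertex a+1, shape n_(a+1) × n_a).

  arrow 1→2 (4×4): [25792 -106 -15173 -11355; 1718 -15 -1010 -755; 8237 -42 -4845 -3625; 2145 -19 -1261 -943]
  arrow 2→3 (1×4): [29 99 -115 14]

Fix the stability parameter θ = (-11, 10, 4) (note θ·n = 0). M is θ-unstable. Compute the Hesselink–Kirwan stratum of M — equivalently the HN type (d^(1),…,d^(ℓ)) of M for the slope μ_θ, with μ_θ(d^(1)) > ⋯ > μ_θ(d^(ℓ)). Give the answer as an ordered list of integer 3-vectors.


Via rank(M_{q-1}∘⋯∘M_p): M ≅ I[1,2]^3, I[1,3].
μ_θ-semistable layers: μ^(1)=10; μ^(2)=7; μ^(3)=-11

((0, 3, 0); (0, 1, 1); (4, 0, 0))


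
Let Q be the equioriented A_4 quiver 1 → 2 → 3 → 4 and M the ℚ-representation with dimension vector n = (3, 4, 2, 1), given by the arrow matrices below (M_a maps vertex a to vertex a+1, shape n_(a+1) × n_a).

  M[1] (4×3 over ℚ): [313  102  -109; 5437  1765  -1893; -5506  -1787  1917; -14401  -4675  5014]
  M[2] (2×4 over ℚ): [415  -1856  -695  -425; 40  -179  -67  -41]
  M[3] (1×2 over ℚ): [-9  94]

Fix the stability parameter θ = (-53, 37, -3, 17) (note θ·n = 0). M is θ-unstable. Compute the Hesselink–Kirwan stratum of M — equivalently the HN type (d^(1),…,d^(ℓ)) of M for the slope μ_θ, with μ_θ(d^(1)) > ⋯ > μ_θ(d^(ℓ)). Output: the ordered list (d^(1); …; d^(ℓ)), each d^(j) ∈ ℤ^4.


Interval decomposition of M: I[1,2], I[1,3], I[1,4], I[2,2].
HN type (ℓ=3): μ^(1)=37; μ^(2)=17; μ^(3)=-53

((0, 2, 0, 0); (0, 2, 2, 1); (3, 0, 0, 0))


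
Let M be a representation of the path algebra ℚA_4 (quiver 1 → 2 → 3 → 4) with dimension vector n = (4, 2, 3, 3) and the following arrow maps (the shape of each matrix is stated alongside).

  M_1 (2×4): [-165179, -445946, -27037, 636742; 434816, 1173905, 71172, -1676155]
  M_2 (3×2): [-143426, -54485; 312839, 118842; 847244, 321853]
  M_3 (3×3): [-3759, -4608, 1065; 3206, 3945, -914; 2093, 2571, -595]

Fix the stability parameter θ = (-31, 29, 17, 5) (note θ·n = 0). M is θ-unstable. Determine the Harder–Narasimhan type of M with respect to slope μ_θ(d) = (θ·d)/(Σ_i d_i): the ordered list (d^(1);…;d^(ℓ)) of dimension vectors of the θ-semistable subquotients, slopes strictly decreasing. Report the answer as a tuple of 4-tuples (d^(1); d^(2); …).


Interval decomposition of M: I[1,1]^2, I[1,4]^2, I[3,3], I[4,4].
HN type (ℓ=3): μ^(1)=17; μ^(2)=5; μ^(3)=-31

((0, 2, 3, 2); (0, 0, 0, 1); (4, 0, 0, 0))


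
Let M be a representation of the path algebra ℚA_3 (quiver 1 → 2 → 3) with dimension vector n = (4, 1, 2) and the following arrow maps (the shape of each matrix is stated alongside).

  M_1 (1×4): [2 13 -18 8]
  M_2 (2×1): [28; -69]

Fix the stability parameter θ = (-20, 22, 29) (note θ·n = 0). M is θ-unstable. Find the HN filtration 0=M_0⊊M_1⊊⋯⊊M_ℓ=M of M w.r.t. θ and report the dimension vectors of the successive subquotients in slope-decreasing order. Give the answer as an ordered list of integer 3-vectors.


Barcode: M ≅ I[1,1]^3, I[1,3], I[3,3]. HN layers by μ_θ (3 steps, strictly decreasing):
  μ^(1)=29; μ^(2)=22; μ^(3)=-20

((0, 0, 2); (0, 1, 0); (4, 0, 0))


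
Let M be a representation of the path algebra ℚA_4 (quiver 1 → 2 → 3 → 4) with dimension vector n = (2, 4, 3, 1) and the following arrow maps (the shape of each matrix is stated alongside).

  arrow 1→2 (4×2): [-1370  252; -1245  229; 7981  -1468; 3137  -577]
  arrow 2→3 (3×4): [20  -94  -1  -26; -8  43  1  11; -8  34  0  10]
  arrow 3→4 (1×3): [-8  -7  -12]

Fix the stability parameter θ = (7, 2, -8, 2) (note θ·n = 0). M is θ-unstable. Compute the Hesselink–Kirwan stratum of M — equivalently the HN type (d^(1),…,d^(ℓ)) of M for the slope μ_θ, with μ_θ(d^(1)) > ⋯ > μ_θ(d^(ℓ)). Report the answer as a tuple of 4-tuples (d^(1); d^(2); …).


Barcode: M ≅ I[1,2], I[1,4], I[2,2], I[2,3], I[3,3]. HN layers by μ_θ (5 steps, strictly decreasing):
  μ^(1)=9/2; μ^(2)=2; μ^(3)=1/3; μ^(4)=-3; μ^(5)=-8

((1, 1, 0, 0); (0, 1, 0, 1); (1, 1, 1, 0); (0, 1, 1, 0); (0, 0, 1, 0))


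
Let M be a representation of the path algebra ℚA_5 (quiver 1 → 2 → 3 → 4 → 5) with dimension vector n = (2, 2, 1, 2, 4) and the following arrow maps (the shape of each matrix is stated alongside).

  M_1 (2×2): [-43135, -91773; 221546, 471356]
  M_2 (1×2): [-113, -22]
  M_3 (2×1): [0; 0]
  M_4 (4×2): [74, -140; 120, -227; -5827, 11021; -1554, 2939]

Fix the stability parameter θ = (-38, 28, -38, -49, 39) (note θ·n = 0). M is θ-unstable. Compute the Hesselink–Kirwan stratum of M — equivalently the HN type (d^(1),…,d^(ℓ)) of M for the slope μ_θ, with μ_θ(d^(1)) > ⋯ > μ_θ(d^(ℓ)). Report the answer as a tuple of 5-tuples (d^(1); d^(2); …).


Barcode: M ≅ I[1,2], I[1,3], I[4,5]^2, I[5,5]^2. HN layers by μ_θ (5 steps, strictly decreasing):
  μ^(1)=39; μ^(2)=28; μ^(3)=-5; μ^(4)=-38; μ^(5)=-49

((0, 0, 0, 0, 4); (0, 1, 0, 0, 0); (0, 1, 1, 0, 0); (2, 0, 0, 0, 0); (0, 0, 0, 2, 0))


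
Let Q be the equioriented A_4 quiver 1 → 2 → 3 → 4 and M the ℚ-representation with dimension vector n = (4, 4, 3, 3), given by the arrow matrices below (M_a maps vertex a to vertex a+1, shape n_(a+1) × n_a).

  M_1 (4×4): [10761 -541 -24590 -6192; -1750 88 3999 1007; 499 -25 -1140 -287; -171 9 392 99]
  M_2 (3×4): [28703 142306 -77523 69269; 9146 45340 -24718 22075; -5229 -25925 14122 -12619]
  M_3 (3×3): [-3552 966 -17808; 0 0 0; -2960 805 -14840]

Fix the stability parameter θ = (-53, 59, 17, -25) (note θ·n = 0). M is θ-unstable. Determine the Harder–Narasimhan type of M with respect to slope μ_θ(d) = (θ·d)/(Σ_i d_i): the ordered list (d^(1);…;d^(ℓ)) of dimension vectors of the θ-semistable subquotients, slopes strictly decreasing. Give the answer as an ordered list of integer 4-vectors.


Via rank(M_{q-1}∘⋯∘M_p): M ≅ I[1,1], I[1,3]^2, I[1,4], I[2,2], I[4,4]^2.
μ_θ-semistable layers: μ^(1)=59; μ^(2)=38; μ^(3)=17; μ^(4)=-25; μ^(5)=-53

((0, 1, 0, 0); (0, 2, 2, 0); (0, 1, 1, 1); (0, 0, 0, 2); (4, 0, 0, 0))
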